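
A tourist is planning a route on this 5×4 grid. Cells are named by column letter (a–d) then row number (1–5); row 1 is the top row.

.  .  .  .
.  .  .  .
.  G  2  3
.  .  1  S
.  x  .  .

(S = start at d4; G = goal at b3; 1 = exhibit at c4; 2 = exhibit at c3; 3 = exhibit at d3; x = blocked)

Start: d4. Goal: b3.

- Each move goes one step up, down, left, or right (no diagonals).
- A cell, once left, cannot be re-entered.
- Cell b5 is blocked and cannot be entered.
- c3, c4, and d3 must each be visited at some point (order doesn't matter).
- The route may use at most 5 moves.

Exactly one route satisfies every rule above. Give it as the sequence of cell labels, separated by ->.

d4 -> d3 -> c3 -> c4 -> b4 -> b3

The 5-move cap with required stops at c3, c4, d3 leaves no slack for detours.
Route from d4: up to d3, left to c3, down to c4, left to b4, up to b3 — 5 moves in all.
Check: all required cells visited; 5 ≤ 5 moves.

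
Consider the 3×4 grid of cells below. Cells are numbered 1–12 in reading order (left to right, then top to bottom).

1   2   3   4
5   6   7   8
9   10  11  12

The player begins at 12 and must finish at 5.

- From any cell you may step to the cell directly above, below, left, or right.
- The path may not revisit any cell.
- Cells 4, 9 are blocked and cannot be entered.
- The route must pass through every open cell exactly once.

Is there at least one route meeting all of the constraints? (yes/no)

Colour the cells like a checkerboard: each orthogonal step flips colour, so a Hamiltonian route alternates colours. Here there are 5 cells of one colour and 5 of the other, with start on the same colour as the goal — the counts and endpoints can't be arranged into an alternating sequence of length 10, so no Hamiltonian route exists.

no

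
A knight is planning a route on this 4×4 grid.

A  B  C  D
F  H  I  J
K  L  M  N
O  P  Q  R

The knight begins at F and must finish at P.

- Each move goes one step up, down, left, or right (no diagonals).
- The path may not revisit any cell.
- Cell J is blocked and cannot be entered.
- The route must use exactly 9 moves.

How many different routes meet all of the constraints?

Need simple routes of exactly 9 moves from F to P (Manhattan distance 3, so 3 moves are spent on a detour and 3 undoing it).
Branch systematically from the start, pruning whenever the remaining move budget drops below the Manhattan distance to P or differs from it in parity. Grouping the completions by first move — via A: 7; via K: 2; via H: 2 — and summing: 7 + 2 + 2 = 11.
That gives 11 routes.

11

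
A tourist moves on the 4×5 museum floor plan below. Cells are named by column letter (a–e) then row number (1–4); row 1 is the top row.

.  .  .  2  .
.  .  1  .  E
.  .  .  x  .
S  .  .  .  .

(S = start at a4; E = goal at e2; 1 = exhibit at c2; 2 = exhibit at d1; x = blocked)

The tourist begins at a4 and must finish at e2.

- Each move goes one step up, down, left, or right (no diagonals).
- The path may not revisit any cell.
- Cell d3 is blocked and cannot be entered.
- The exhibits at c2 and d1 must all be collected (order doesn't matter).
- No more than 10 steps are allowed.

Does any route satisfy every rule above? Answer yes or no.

yes

One route that works: a4 → a3 → a2 → b2 → c2 → c1 → d1 → d2 → e2.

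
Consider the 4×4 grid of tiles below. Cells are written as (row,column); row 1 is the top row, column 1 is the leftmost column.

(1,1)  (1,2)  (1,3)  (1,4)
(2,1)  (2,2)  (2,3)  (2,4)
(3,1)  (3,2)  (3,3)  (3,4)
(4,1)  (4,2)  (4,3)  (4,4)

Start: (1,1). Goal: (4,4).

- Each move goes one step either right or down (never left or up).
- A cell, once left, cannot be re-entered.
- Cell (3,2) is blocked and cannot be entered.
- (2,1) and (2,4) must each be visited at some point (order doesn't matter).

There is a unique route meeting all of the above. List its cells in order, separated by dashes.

Moves only go right or down, so the column and row indices never decrease.
Route from (1,1): down 1 to (2,1), right 3 to (2,4), down 2 to (4,4) — 6 moves in all.
Check: all required cells visited.

(1,1) - (2,1) - (2,2) - (2,3) - (2,4) - (3,4) - (4,4)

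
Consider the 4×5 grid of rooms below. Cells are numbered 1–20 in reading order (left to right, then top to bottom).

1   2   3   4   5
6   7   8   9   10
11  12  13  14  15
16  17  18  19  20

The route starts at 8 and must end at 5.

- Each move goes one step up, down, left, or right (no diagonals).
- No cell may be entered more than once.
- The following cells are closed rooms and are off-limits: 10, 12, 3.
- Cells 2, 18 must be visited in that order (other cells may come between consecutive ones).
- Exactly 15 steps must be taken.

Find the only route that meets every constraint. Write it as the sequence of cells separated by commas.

The waypoints must appear in the order 2, 18, with no cell reused.
Route from 8: left 1 to 7, up 1 to 2, left 1 to 1, down 3 to 16, right 4 to 20, up 1 to 15, left 1 to 14, up 2 to 4, right 1 to 5 — 15 moves in all.
Check: order respected (2 at step 2, 18 at step 8); 15 moves as required.

8, 7, 2, 1, 6, 11, 16, 17, 18, 19, 20, 15, 14, 9, 4, 5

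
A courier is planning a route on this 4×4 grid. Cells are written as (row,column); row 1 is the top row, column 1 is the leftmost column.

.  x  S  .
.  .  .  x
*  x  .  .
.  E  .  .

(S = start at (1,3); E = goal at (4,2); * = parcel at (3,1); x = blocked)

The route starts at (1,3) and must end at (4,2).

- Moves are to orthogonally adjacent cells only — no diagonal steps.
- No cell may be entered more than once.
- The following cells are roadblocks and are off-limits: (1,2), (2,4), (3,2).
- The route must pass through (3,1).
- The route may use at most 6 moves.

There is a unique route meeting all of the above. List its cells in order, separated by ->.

(1,3) -> (2,3) -> (2,2) -> (2,1) -> (3,1) -> (4,1) -> (4,2)

Any route must reach (3,1) and still end at (4,2) within 6 moves, so the order of the required stops is forced.
Route from (1,3): down to (2,3), 2× left (reaching (2,1)), 2× down (reaching (4,1)), right to (4,2) — 6 moves in all.
Check: all required cells visited; 6 ≤ 6 moves.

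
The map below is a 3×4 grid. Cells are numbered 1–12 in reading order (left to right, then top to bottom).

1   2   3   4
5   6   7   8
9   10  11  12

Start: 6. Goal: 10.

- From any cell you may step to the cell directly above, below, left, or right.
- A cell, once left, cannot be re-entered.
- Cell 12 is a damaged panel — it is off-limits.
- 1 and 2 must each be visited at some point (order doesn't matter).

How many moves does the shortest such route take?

5

Any route passes through 1 and 2 in some order between 6 and 10. Summing Manhattan distances along each leg and taking the cheapest ordering (6 → 1 → 2 → 10) gives a lower bound of 2 + 1 + 2 = 5 moves.
A route of 5 moves achieves this: 6 → 2 → 1 → 5 → 9 → 10.
Since 5 matches the lower bound, it is optimal.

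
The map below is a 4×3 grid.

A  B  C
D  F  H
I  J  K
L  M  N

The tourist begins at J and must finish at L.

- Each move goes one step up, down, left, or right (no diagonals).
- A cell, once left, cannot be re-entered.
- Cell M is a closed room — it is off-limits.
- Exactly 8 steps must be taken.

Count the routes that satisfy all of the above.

Need simple routes of exactly 8 moves from J to L (Manhattan distance 2, so 3 moves are spent on a detour and 3 undoing it).
Enumerating: J F H C B A D I L | J K H C B F D I L | J K H C B A D I L | J K H F B A D I L.
That gives 4 routes.

4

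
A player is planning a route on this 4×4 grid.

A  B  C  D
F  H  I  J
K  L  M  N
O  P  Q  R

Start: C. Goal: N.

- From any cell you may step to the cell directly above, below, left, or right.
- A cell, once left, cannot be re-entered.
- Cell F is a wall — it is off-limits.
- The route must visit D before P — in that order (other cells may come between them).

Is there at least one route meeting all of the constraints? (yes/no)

One route that works: C → D → J → I → M → L → P → Q → R → N.

yes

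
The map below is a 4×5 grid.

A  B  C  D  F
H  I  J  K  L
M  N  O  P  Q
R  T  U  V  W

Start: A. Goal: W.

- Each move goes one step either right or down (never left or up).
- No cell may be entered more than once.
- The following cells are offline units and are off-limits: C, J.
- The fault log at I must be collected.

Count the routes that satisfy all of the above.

A right/down-only route from A to W makes exactly 3 down-moves and 4 right-moves in some order.
With no other constraints that would be C(7,3) = 35 routes.
Split at I and multiply the segment counts (each segment already excludes blocked cells): A→I: 2; I→W: 4; product = 8.
That gives 8 routes.

8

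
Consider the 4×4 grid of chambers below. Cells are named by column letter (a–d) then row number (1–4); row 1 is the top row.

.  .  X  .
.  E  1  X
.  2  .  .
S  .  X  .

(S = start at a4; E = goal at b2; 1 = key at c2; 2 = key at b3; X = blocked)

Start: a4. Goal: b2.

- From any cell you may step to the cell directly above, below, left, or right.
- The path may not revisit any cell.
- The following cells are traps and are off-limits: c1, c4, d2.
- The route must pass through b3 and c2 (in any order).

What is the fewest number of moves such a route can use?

5

Any route passes through b3 and c2 in some order between a4 and b2. Summing Manhattan distances along each leg and taking the cheapest ordering (a4 → b3 → c2 → b2) gives a lower bound of 2 + 2 + 1 = 5 moves.
A route of 5 moves achieves this: a4 → a3 → b3 → c3 → c2 → b2.
Since 5 matches the lower bound, it is optimal.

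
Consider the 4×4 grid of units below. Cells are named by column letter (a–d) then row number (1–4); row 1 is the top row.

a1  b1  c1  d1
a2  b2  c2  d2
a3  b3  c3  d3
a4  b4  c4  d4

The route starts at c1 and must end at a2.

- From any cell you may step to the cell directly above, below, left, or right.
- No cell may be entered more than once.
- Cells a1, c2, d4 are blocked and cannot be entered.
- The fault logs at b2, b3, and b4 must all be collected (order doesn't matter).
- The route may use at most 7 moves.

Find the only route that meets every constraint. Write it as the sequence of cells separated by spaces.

c1 b1 b2 b3 b4 a4 a3 a2

The budget equals the shortest possible length, so every move has to be on a shortest route through the required cells.
Route from c1: left 1 to b1, down 3 to b4, left 1 to a4, up 2 to a2 — 7 moves in all.
Check: all required cells visited; 7 ≤ 7 moves.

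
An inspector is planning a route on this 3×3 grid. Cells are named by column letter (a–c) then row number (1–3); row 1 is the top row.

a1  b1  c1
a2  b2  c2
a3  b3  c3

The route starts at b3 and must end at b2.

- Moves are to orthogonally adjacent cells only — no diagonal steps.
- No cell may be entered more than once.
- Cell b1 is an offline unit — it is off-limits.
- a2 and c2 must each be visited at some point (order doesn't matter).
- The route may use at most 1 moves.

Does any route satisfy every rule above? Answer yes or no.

no

Even ignoring the no-revisit rule, getting from b3 to b2, taking the cheapest ordering b3 → a2 → c2 → b2 needs at least 2 + 2 + 1 = 5 moves (Manhattan distance per leg), which exceeds the 1-move limit.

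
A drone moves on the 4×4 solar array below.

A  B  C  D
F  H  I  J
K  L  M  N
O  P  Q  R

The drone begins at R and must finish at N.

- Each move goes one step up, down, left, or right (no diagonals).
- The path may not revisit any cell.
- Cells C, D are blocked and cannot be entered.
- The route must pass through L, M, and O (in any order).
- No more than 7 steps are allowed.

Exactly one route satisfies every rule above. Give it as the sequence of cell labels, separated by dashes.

Any route must reach L, M, and O and still end at N within 7 moves, so the order of the required stops is forced.
Route from R: 3× left (reaching O), up to K, 3× right (reaching N) — 7 moves in all.
Check: all required cells visited; 7 ≤ 7 moves.

R - Q - P - O - K - L - M - N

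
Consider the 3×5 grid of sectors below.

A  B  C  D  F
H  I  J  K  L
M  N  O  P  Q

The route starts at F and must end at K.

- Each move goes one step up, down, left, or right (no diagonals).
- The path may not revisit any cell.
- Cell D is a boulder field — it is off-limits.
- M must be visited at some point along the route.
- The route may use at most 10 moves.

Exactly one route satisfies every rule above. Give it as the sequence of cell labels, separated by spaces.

The budget equals the shortest possible length, so every move has to be on a shortest route through the required cells.
Route from F: down 2 to Q, left 4 to M, up 1 to H, right 3 to K — 10 moves in all.
Check: all required cells visited; 10 ≤ 10 moves.

F L Q P O N M H I J K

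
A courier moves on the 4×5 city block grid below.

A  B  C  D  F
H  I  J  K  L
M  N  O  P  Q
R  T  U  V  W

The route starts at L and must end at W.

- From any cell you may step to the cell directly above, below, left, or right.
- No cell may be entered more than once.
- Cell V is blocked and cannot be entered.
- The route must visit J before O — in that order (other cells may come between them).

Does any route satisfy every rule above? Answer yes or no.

yes

One route that works: L → K → J → O → P → Q → W.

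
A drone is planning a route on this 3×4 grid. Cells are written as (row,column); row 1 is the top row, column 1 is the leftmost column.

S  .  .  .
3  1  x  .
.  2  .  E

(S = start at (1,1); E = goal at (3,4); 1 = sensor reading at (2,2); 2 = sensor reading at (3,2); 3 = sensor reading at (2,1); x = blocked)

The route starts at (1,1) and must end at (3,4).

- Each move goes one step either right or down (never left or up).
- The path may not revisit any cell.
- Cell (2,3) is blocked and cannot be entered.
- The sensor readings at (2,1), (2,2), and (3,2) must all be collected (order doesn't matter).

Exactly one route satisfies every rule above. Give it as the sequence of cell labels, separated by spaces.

Moves only go right or down, so the column and row indices never decrease.
Route from (1,1): down to (2,1), right to (2,2), down to (3,2), 2× right (reaching (3,4)) — 5 moves in all.
Check: all required cells visited.

(1,1) (2,1) (2,2) (3,2) (3,3) (3,4)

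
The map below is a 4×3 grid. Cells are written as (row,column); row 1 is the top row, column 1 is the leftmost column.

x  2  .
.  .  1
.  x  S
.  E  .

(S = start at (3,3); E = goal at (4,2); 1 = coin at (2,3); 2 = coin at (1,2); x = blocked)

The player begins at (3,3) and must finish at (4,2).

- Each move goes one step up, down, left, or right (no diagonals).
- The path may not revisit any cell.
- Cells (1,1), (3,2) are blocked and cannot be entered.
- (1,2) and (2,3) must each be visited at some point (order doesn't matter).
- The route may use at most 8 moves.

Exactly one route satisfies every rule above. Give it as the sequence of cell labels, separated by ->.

(3,3) -> (2,3) -> (1,3) -> (1,2) -> (2,2) -> (2,1) -> (3,1) -> (4,1) -> (4,2)

The 8-move cap with required stops at (1,2), (2,3) leaves no slack for detours.
Route from (3,3): 2× up (reaching (1,3)), left to (1,2), down to (2,2), left to (2,1), 2× down (reaching (4,1)), right to (4,2) — 8 moves in all.
Check: all required cells visited; 8 ≤ 8 moves.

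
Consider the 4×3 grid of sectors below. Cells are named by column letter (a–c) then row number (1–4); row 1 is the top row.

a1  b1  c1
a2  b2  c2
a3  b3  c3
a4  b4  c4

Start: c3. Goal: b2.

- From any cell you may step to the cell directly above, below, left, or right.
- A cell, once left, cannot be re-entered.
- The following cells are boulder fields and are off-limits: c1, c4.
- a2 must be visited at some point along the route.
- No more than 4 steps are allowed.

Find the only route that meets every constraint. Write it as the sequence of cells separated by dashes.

The 4-move cap with required stops at a2 leaves no slack for detours.
Route from c3: 2× left (reaching a3), up to a2, right to b2 — 4 moves in all.
Check: all required cells visited; 4 ≤ 4 moves.

c3 - b3 - a3 - a2 - b2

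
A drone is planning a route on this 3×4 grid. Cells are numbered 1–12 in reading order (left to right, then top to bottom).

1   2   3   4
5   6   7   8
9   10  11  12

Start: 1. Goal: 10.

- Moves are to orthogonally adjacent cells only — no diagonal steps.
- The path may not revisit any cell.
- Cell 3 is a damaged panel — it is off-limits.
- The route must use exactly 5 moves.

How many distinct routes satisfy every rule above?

3

Need simple routes of exactly 5 moves from 1 to 10 (Manhattan distance 3, so 1 moves are spent on a detour and 1 undoing it).
Enumerating: 1 5 6 7 11 10 | 1 2 6 5 9 10 | 1 2 6 7 11 10.
That gives 3 routes.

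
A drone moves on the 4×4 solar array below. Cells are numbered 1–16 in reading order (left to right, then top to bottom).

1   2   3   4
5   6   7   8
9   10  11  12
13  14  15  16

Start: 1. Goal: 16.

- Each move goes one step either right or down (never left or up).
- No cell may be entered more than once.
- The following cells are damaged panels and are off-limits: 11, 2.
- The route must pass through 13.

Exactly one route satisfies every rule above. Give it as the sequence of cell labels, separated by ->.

Moves only go right or down, so the column and row indices never decrease.
Route from 1: 3× down (reaching 13), 3× right (reaching 16) — 6 moves in all.
Check: all required cells visited.

1 -> 5 -> 9 -> 13 -> 14 -> 15 -> 16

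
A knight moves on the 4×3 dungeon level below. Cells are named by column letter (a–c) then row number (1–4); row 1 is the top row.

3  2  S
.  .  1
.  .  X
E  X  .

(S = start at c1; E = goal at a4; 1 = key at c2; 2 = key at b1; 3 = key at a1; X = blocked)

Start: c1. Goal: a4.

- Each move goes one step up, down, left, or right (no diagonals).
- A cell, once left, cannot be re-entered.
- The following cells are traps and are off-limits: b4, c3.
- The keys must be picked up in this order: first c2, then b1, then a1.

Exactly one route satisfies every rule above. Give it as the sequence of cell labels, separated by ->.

The waypoints must appear in the order c2, b1, a1, with no cell reused.
Route from c1: down to c2, left to b2, up to b1, left to a1, 3× down (reaching a4) — 7 moves in all.
Check: order respected (1 at step 1, 2 at step 3, 3 at step 4).

c1 -> c2 -> b2 -> b1 -> a1 -> a2 -> a3 -> a4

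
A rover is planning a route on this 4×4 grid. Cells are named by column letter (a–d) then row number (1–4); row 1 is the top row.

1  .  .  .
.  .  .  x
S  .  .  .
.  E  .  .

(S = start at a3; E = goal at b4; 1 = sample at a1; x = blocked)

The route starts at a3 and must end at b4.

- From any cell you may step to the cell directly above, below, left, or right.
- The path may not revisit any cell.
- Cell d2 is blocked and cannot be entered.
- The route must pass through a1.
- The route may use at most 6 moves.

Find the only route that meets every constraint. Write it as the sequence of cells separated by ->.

The budget equals the shortest possible length, so every move has to be on a shortest route through the required cells.
Route from a3: up 2 to a1, right 1 to b1, down 3 to b4 — 6 moves in all.
Check: all required cells visited; 6 ≤ 6 moves.

a3 -> a2 -> a1 -> b1 -> b2 -> b3 -> b4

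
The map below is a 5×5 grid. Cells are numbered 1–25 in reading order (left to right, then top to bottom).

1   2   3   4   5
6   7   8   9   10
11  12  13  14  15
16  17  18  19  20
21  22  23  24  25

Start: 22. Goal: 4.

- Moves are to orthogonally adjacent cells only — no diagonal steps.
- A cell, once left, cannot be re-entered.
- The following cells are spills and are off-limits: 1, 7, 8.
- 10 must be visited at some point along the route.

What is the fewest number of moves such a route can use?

Any route passes through 10 somewhere between 22 and 4. Summing Manhattan distances along the two legs (22 → 10 → 4) gives a lower bound of 6 + 2 = 8 moves.
A route of 8 moves achieves this: 22 → 17 → 12 → 13 → 14 → 9 → 10 → 5 → 4.
Since 8 matches the lower bound, it is optimal.

8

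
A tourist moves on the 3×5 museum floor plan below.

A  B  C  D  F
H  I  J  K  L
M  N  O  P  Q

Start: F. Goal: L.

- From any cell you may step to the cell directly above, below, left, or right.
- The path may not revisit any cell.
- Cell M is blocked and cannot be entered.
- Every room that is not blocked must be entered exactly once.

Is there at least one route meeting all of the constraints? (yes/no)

yes

One route that works: F → D → K → J → C → B → A → H → I → N → O → P → Q → L.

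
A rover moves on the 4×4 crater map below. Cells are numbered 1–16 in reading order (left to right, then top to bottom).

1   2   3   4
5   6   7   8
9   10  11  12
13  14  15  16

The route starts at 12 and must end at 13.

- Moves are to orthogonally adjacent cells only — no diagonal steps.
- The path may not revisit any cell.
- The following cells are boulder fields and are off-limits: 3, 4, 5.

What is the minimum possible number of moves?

The Manhattan distance from 12 to 13 is |3−4| + |4−1| = 4, so at least 4 moves are needed.
A route of 4 moves achieves this: 12 → 16 → 15 → 14 → 13.
Since 4 matches the lower bound, it is optimal.

4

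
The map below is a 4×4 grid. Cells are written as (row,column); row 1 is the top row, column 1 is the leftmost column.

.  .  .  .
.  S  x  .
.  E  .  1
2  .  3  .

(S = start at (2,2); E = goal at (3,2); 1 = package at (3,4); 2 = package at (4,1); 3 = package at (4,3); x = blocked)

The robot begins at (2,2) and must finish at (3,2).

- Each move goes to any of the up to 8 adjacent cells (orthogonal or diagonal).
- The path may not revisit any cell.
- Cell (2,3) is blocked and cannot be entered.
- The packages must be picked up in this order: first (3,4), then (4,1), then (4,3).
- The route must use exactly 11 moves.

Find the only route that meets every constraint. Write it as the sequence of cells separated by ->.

The waypoints must appear in the order (3,4), (4,1), (4,3), with no cell reused.
Route from (2,2): down-right to (3,3), right to (3,4), up to (2,4), up-left to (1,3), left to (1,2), down-left to (2,1), 2× down (reaching (4,1)), 2× right (reaching (4,3)), up-left to (3,2) — 11 moves in all.
Check: order respected (1 at step 2, 2 at step 8, 3 at step 10); 11 moves as required.

(2,2) -> (3,3) -> (3,4) -> (2,4) -> (1,3) -> (1,2) -> (2,1) -> (3,1) -> (4,1) -> (4,2) -> (4,3) -> (3,2)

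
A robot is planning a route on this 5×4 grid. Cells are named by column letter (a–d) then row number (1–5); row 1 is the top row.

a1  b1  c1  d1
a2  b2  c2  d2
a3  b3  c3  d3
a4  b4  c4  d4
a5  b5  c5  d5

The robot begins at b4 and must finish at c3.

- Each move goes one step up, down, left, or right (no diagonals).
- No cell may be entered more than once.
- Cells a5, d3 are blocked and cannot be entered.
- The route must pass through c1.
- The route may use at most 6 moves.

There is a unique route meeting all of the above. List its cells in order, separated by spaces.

b4 b3 b2 b1 c1 c2 c3

The 6-move cap with required stops at c1 leaves no slack for detours.
Route from b4: up 3 to b1, right 1 to c1, down 2 to c3 — 6 moves in all.
Check: all required cells visited; 6 ≤ 6 moves.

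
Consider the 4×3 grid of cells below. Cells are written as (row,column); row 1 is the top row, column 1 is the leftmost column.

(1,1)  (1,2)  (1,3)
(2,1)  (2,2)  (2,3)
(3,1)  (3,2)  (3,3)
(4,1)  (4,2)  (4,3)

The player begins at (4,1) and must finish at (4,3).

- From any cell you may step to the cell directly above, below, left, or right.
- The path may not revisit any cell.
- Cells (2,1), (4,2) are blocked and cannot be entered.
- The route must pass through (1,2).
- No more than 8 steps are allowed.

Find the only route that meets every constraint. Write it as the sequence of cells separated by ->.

Any route must reach (1,2) and still end at (4,3) within 8 moves, so the order of the required stops is forced.
Route from (4,1): up 1 to (3,1), right 1 to (3,2), up 2 to (1,2), right 1 to (1,3), down 3 to (4,3) — 8 moves in all.
Check: all required cells visited; 8 ≤ 8 moves.

(4,1) -> (3,1) -> (3,2) -> (2,2) -> (1,2) -> (1,3) -> (2,3) -> (3,3) -> (4,3)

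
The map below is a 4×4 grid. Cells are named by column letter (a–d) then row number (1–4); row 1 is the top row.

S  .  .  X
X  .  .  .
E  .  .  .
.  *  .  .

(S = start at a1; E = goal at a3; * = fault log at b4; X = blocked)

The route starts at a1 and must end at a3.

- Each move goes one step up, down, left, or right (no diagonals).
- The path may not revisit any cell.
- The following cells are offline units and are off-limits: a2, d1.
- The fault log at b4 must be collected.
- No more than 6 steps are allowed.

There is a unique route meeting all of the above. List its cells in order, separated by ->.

a1 -> b1 -> b2 -> b3 -> b4 -> a4 -> a3

The budget equals the shortest possible length, so every move has to be on a shortest route through the required cells.
Route from a1: right 1 to b1, down 3 to b4, left 1 to a4, up 1 to a3 — 6 moves in all.
Check: all required cells visited; 6 ≤ 6 moves.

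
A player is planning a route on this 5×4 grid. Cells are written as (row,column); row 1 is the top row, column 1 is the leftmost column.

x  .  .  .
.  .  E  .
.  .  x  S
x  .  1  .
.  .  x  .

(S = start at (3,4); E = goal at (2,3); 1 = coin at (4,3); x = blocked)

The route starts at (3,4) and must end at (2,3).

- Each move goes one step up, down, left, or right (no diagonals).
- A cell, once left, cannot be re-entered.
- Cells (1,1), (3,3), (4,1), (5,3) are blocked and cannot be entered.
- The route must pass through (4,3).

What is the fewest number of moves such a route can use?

6

Any route passes through (4,3) somewhere between (3,4) and (2,3). Summing Manhattan distances along the two legs ((3,4) → (4,3) → (2,3)) gives a lower bound of 2 + 2 = 4 moves.
That bound ignores the blocked cells. Measuring each leg by the fewest moves that actually steer around them ((3,4)→(4,3): 2; (4,3)→(2,3): 4) raises the lower bound to 6.
A route of 6 moves exists: (3,4) → (4,4) → (4,3) → (4,2) → (3,2) → (2,2) → (2,3).
Since 6 matches that lower bound, it is optimal.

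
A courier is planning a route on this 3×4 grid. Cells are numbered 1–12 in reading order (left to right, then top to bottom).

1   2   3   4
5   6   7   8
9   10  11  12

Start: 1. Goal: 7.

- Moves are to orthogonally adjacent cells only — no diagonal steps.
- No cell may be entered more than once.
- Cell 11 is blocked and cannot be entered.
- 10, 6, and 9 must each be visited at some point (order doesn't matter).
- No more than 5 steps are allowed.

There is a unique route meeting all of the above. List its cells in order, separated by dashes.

Any route must reach 10, 6, and 9 and still end at 7 within 5 moves, so the order of the required stops is forced.
Route from 1: down 2 to 9, right 1 to 10, up 1 to 6, right 1 to 7 — 5 moves in all.
Check: all required cells visited; 5 ≤ 5 moves.

1 - 5 - 9 - 10 - 6 - 7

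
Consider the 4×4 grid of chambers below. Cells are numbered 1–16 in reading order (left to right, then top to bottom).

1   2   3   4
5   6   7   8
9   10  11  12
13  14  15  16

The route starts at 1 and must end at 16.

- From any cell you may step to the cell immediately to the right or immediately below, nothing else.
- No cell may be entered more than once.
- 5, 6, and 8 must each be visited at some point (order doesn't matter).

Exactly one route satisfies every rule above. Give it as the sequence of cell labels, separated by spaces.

Moves only go right or down, so the column and row indices never decrease.
Route from 1: down to 5, 3× right (reaching 8), 2× down (reaching 16) — 6 moves in all.
Check: all required cells visited.

1 5 6 7 8 12 16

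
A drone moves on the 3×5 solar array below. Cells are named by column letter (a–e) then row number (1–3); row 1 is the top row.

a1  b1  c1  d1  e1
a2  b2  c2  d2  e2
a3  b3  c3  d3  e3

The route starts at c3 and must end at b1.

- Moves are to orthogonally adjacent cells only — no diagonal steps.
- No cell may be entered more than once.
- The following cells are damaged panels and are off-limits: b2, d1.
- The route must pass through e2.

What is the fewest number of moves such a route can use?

Any route passes through e2 somewhere between c3 and b1. Summing Manhattan distances along the two legs (c3 → e2 → b1) gives a lower bound of 3 + 4 = 7 moves.
A route of 7 moves achieves this: c3 → d3 → e3 → e2 → d2 → c2 → c1 → b1.
Since 7 matches the lower bound, it is optimal.

7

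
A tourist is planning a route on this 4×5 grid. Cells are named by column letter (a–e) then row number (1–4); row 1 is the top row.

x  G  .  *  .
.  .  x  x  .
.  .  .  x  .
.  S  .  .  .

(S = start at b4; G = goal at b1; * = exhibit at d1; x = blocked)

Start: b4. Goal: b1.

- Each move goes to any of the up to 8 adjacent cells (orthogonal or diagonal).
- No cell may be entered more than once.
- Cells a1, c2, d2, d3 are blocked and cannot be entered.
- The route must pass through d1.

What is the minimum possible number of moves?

Any route passes through d1 somewhere between b4 and b1. Summing Chebyshev distances along the two legs (b4 → d1 → b1) gives a lower bound of 3 + 2 = 5 moves.
That bound ignores the blocked cells. Measuring each leg by the fewest moves that actually steer around them (b4→d1: 4; d1→b1: 2) raises the lower bound to 6.
The shortest route satisfying every rule uses 7 moves: b4 → c3 → d4 → e3 → e2 → d1 → c1 → b1.
The bound of 6 isn't tight here; checking systematically, no route of length 6 through 6 satisfies every constraint, so 7 is the minimum.

7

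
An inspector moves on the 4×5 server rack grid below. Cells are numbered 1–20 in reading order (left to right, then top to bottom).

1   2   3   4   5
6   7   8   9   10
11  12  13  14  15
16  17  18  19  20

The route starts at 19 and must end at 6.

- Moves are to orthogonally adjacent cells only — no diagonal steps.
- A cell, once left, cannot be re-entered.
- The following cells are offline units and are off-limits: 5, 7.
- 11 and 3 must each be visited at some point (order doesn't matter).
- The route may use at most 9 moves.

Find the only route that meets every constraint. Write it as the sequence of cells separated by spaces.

19 14 9 4 3 8 13 12 11 6

The budget equals the shortest possible length, so every move has to be on a shortest route through the required cells.
Route from 19: 3× up (reaching 4), left to 3, 2× down (reaching 13), 2× left (reaching 11), up to 6 — 9 moves in all.
Check: all required cells visited; 9 ≤ 9 moves.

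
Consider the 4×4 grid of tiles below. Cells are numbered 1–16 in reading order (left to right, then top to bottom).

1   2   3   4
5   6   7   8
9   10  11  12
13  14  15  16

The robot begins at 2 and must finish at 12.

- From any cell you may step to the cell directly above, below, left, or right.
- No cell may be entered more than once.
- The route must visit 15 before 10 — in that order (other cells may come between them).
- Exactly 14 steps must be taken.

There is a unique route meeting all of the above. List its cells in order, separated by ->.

The waypoints must appear in the order 15, 10, with no cell reused.
Route from 2: left to 1, 3× down (reaching 13), 2× right (reaching 15), up to 11, left to 10, up to 6, right to 7, up to 3, right to 4, 2× down (reaching 12) — 14 moves in all.
Check: order respected (15 at step 6, 10 at step 8); 14 moves as required.

2 -> 1 -> 5 -> 9 -> 13 -> 14 -> 15 -> 11 -> 10 -> 6 -> 7 -> 3 -> 4 -> 8 -> 12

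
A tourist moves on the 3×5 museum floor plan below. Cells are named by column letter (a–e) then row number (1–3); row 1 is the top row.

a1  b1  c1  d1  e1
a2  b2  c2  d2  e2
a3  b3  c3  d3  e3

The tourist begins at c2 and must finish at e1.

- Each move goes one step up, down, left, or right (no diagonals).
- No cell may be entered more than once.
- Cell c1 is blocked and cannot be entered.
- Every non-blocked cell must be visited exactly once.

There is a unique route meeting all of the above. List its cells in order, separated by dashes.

Need to visit all 14 open cells exactly once, starting at c2 and ending at e1.
Cell d1 has only two open neighbours (d2 and e1), so the path must pass straight through it: one of those is the cell it's entered from and the other is where it exits.
Route from c2: left 1 to b2, up 1 to b1, left 1 to a1, down 2 to a3, right 4 to e3, up 1 to e2, left 1 to d2, up 1 to d1, right 1 to e1 — 13 moves in all.
Check: all 14 open cells covered.

c2 - b2 - b1 - a1 - a2 - a3 - b3 - c3 - d3 - e3 - e2 - d2 - d1 - e1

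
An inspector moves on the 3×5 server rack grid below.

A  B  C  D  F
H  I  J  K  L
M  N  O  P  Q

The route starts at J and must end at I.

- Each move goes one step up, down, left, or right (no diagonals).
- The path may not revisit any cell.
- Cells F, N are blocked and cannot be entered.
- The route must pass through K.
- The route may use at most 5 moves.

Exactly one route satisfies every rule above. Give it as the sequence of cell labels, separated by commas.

Any route must reach K and still end at I within 5 moves, so the order of the required stops is forced.
Route from J: right to K, up to D, 2× left (reaching B), down to I — 5 moves in all.
Check: all required cells visited; 5 ≤ 5 moves.

J, K, D, C, B, I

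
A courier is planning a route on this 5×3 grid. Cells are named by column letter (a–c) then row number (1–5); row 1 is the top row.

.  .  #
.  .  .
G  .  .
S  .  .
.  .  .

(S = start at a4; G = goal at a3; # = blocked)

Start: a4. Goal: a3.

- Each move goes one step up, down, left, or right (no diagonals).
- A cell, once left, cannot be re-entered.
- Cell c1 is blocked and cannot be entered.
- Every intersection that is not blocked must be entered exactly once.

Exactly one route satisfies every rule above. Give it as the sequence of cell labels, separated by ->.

a4 -> a5 -> b5 -> c5 -> c4 -> b4 -> b3 -> c3 -> c2 -> b2 -> b1 -> a1 -> a2 -> a3

Need to visit all 14 open cells exactly once, starting at a4 and ending at a3.
Route from a4: down 1 to a5, right 2 to c5, up 1 to c4, left 1 to b4, up 1 to b3, right 1 to c3, up 1 to c2, left 1 to b2, up 1 to b1, left 1 to a1, down 2 to a3 — 13 moves in all.
Check: all 14 open cells covered.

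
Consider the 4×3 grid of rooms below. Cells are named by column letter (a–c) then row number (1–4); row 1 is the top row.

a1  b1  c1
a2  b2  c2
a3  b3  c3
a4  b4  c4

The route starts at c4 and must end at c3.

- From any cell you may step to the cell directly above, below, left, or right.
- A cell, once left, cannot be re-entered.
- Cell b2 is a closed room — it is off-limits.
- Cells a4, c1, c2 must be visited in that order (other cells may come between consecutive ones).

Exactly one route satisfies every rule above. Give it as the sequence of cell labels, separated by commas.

c4, b4, a4, a3, a2, a1, b1, c1, c2, c3

The waypoints must appear in the order a4, c1, c2, with no cell reused.
Route from c4: 2× left (reaching a4), 3× up (reaching a1), 2× right (reaching c1), 2× down (reaching c3) — 9 moves in all.
Check: order respected (a4 at step 2, c1 at step 7, c2 at step 8).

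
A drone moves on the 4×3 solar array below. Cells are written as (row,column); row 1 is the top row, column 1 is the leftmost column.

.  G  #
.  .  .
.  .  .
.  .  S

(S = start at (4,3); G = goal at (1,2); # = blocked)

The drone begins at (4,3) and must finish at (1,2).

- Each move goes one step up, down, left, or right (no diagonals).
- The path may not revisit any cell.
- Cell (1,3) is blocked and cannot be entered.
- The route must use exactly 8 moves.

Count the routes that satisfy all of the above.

Need simple routes of exactly 8 moves from (4,3) to (1,2) (Manhattan distance 4, so 2 moves are spent on a detour and 2 undoing it).
Enumerating: (4,3) (3,3) (2,3) (2,2) (3,2) (3,1) (2,1) (1,1) (1,2) | (4,3) (3,3) (3,2) (4,2) (4,1) (3,1) (2,1) (1,1) (1,2) | (4,3) (3,3) (3,2) (4,2) (4,1) (3,1) (2,1) (2,2) (1,2) | (4,3) (4,2) (3,2) (3,3) (2,3) (2,2) (2,1) (1,1) (1,2) | (4,3) (4,2) (4,1) (3,1) (3,2) (2,2) (2,1) (1,1) (1,2) | (4,3) (4,2) (4,1) (3,1) (3,2) (3,3) (2,3) (2,2) (1,2).
That gives 6 routes.

6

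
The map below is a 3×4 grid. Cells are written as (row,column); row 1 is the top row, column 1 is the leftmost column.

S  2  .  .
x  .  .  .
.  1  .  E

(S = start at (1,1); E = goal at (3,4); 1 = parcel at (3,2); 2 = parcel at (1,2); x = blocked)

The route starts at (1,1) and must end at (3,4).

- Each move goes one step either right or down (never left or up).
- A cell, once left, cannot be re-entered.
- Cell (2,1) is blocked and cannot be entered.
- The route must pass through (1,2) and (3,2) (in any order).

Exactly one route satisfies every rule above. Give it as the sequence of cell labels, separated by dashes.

Moves only go right or down, so the column and row indices never decrease.
Route from (1,1): right to (1,2), 2× down (reaching (3,2)), 2× right (reaching (3,4)) — 5 moves in all.
Check: all required cells visited.

(1,1) - (1,2) - (2,2) - (3,2) - (3,3) - (3,4)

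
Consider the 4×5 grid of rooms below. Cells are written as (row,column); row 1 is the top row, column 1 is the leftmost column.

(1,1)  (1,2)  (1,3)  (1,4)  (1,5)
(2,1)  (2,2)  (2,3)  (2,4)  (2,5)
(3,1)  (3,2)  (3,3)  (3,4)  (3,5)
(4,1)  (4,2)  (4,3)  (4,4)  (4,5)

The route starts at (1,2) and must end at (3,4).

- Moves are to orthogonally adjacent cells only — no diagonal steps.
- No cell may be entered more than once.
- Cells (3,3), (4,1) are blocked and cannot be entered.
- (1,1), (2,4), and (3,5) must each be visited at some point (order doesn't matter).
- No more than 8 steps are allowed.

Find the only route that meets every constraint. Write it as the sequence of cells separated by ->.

The 8-move cap with required stops at (1,1), (2,4), (3,5) leaves no slack for detours.
Route from (1,2): left to (1,1), down to (2,1), 4× right (reaching (2,5)), down to (3,5), left to (3,4) — 8 moves in all.
Check: all required cells visited; 8 ≤ 8 moves.

(1,2) -> (1,1) -> (2,1) -> (2,2) -> (2,3) -> (2,4) -> (2,5) -> (3,5) -> (3,4)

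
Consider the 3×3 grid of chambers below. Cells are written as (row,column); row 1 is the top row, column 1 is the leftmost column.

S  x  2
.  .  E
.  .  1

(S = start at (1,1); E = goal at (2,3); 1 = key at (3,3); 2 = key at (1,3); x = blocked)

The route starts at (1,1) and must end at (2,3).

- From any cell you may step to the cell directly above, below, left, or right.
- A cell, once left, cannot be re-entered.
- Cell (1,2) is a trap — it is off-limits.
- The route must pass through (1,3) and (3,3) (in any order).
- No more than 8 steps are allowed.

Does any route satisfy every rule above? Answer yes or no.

(1,3) must be visited but has only one open neighbour ((2,3)), and it is neither the start nor the goal — the route would have to enter and leave through (2,3), re-entering it.

no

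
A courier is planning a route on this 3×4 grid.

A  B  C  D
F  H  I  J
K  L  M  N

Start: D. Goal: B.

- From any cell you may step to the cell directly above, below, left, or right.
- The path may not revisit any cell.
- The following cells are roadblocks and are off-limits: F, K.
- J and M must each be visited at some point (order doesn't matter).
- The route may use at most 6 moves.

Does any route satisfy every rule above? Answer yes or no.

One route that works: D → J → N → M → I → C → B.

yes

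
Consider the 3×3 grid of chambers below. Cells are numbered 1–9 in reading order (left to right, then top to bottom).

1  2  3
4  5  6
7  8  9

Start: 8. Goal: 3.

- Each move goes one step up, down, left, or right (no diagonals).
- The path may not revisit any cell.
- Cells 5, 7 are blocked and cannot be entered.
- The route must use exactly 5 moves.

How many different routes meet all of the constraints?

0

Need simple routes of exactly 5 moves from 8 to 3 (Manhattan distance 3, so 1 moves are spent on a detour and 1 undoing it).
No route satisfies every constraint, so the count is 0.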